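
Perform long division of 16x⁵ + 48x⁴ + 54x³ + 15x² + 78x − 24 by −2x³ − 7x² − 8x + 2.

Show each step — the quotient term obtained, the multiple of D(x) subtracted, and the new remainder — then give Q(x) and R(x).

Step 1: lead(16x⁵ + 48x⁴ + 54x³ + 15x² + 78x − 24) ÷ lead(D) = 16x⁵ ÷ −2x³ = −8x². Subtract (−8x²)·D = 16x⁵ + 56x⁴ + 64x³ − 16x². Remainder: −8x⁴ − 10x³ + 31x² + 78x − 24.
Step 2: lead(−8x⁴ − 10x³ + 31x² + 78x − 24) ÷ lead(D) = −8x⁴ ÷ −2x³ = 4x. Subtract (4x)·D = −8x⁴ − 28x³ − 32x² + 8x. Remainder: 18x³ + 63x² + 70x − 24.
Step 3: lead(18x³ + 63x² + 70x − 24) ÷ lead(D) = 18x³ ÷ −2x³ = −9. Subtract (−9)·D = 18x³ + 63x² + 72x − 18. Remainder: −2x − 6.

Q(x) = −8x² + 4x − 9; R(x) = −2x − 6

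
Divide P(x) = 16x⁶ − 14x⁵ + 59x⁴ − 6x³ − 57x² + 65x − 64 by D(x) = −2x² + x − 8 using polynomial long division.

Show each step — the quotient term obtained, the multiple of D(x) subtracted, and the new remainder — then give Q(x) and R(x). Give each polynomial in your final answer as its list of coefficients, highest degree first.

Step 1: lead(16x⁶ − 14x⁵ + 59x⁴ − 6x³ − 57x² + 65x − 64) ÷ lead(D) = 16x⁶ ÷ −2x² = −8x⁴. Subtract (−8x⁴)·D = 16x⁶ − 8x⁵ + 64x⁴. Remainder: −6x⁵ − 5x⁴ − 6x³ − 57x² + 65x − 64.
Step 2: lead(−6x⁵ − 5x⁴ − 6x³ − 57x² + 65x − 64) ÷ lead(D) = −6x⁵ ÷ −2x² = 3x³. Subtract (3x³)·D = −6x⁵ + 3x⁴ − 24x³. Remainder: −8x⁴ + 18x³ − 57x² + 65x − 64.
Step 3: lead(−8x⁴ + 18x³ − 57x² + 65x − 64) ÷ lead(D) = −8x⁴ ÷ −2x² = 4x². Subtract (4x²)·D = −8x⁴ + 4x³ − 32x². Remainder: 14x³ − 25x² + 65x − 64.
Step 4: lead(14x³ − 25x² + 65x − 64) ÷ lead(D) = 14x³ ÷ −2x² = −7x. Subtract (−7x)·D = 14x³ − 7x² + 56x. Remainder: −18x² + 9x − 64.
Step 5: lead(−18x² + 9x − 64) ÷ lead(D) = −18x² ÷ −2x² = 9. Subtract (9)·D = −18x² + 9x − 72. Remainder: 8.

Q = [-8, 3, 4, -7, 9]; R = [8]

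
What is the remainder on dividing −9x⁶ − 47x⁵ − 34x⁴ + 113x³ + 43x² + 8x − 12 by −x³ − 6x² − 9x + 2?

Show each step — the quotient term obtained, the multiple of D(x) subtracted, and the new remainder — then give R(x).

Step 1: lead(−9x⁶ − 47x⁵ − 34x⁴ + 113x³ + 43x² + 8x − 12) ÷ lead(D) = −9x⁶ ÷ −x³ = 9x³. Subtract (9x³)·D = −9x⁶ − 54x⁵ − 81x⁴ + 18x³. Remainder: 7x⁵ + 47x⁴ + 95x³ + 43x² + 8x − 12.
Step 2: lead(7x⁵ + 47x⁴ + 95x³ + 43x² + 8x − 12) ÷ lead(D) = 7x⁵ ÷ −x³ = −7x². Subtract (−7x²)·D = 7x⁵ + 42x⁴ + 63x³ − 14x². Remainder: 5x⁴ + 32x³ + 57x² + 8x − 12.
Step 3: lead(5x⁴ + 32x³ + 57x² + 8x − 12) ÷ lead(D) = 5x⁴ ÷ −x³ = −5x. Subtract (−5x)·D = 5x⁴ + 30x³ + 45x² − 10x. Remainder: 2x³ + 12x² + 18x − 12.
Step 4: lead(2x³ + 12x² + 18x − 12) ÷ lead(D) = 2x³ ÷ −x³ = −2. Subtract (−2)·D = 2x³ + 12x² + 18x − 4. Remainder: −8.

R(x) = −8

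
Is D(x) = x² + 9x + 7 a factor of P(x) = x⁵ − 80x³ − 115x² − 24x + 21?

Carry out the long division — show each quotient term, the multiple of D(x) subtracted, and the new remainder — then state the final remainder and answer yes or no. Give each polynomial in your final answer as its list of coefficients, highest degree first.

Step 1: lead(x⁵ − 80x³ − 115x² − 24x + 21) ÷ lead(D) = x⁵ ÷ x² = x³. Subtract (x³)·D = x⁵ + 9x⁴ + 7x³. Remainder: −9x⁴ − 87x³ − 115x² − 24x + 21.
Step 2: lead(−9x⁴ − 87x³ − 115x² − 24x + 21) ÷ lead(D) = −9x⁴ ÷ x² = −9x². Subtract (−9x²)·D = −9x⁴ − 81x³ − 63x². Remainder: −6x³ − 52x² − 24x + 21.
Step 3: lead(−6x³ − 52x² − 24x + 21) ÷ lead(D) = −6x³ ÷ x² = −6x. Subtract (−6x)·D = −6x³ − 54x² − 42x. Remainder: 2x² + 18x + 21.
Step 4: lead(2x² + 18x + 21) ÷ lead(D) = 2x² ÷ x² = 2. Subtract (2)·D = 2x² + 18x + 14. Remainder: 7.

R = [7], so D(x) is not a factor of P(x). no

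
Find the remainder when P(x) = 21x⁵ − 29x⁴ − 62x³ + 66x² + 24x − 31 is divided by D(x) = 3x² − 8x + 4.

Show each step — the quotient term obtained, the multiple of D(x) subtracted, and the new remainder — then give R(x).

Step 1: lead(21x⁵ − 29x⁴ − 62x³ + 66x² + 24x − 31) ÷ lead(D) = 21x⁵ ÷ 3x² = 7x³. Subtract (7x³)·D = 21x⁵ − 56x⁴ + 28x³. Remainder: 27x⁴ − 90x³ + 66x² + 24x − 31.
Step 2: lead(27x⁴ − 90x³ + 66x² + 24x − 31) ÷ lead(D) = 27x⁴ ÷ 3x² = 9x². Subtract (9x²)·D = 27x⁴ − 72x³ + 36x². Remainder: −18x³ + 30x² + 24x − 31.
Step 3: lead(−18x³ + 30x² + 24x − 31) ÷ lead(D) = −18x³ ÷ 3x² = −6x. Subtract (−6x)·D = −18x³ + 48x² − 24x. Remainder: −18x² + 48x − 31.
Step 4: lead(−18x² + 48x − 31) ÷ lead(D) = −18x² ÷ 3x² = −6. Subtract (−6)·D = −18x² + 48x − 24. Remainder: −7.

R(x) = −7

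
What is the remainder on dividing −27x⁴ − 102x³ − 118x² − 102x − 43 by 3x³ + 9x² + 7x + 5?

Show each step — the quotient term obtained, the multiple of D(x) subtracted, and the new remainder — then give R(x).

R(x) = 8x² − 8x − 8

Step 1: lead(−27x⁴ − 102x³ − 118x² − 102x − 43) ÷ lead(D) = −27x⁴ ÷ 3x³ = −9x. Subtract (−9x)·D = −27x⁴ − 81x³ − 63x² − 45x. Remainder: −21x³ − 55x² − 57x − 43.
Step 2: lead(−21x³ − 55x² − 57x − 43) ÷ lead(D) = −21x³ ÷ 3x³ = −7. Subtract (−7)·D = −21x³ − 63x² − 49x − 35. Remainder: 8x² − 8x − 8.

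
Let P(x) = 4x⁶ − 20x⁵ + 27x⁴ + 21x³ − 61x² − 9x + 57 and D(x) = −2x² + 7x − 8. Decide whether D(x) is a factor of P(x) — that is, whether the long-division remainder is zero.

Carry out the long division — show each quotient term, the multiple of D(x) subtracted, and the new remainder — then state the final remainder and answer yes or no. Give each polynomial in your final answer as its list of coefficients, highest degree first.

Step 1: lead(4x⁶ − 20x⁵ + 27x⁴ + 21x³ − 61x² − 9x + 57) ÷ lead(D) = 4x⁶ ÷ −2x² = −2x⁴. Subtract (−2x⁴)·D = 4x⁶ − 14x⁵ + 16x⁴. Remainder: −6x⁵ + 11x⁴ + 21x³ − 61x² − 9x + 57.
Step 2: lead(−6x⁵ + 11x⁴ + 21x³ − 61x² − 9x + 57) ÷ lead(D) = −6x⁵ ÷ −2x² = 3x³. Subtract (3x³)·D = −6x⁵ + 21x⁴ − 24x³. Remainder: −10x⁴ + 45x³ − 61x² − 9x + 57.
Step 3: lead(−10x⁴ + 45x³ − 61x² − 9x + 57) ÷ lead(D) = −10x⁴ ÷ −2x² = 5x². Subtract (5x²)·D = −10x⁴ + 35x³ − 40x². Remainder: 10x³ − 21x² − 9x + 57.
Step 4: lead(10x³ − 21x² − 9x + 57) ÷ lead(D) = 10x³ ÷ −2x² = −5x. Subtract (−5x)·D = 10x³ − 35x² + 40x. Remainder: 14x² − 49x + 57.
Step 5: lead(14x² − 49x + 57) ÷ lead(D) = 14x² ÷ −2x² = −7. Subtract (−7)·D = 14x² − 49x + 56. Remainder: 1.

R = [1], so D(x) is not a factor of P(x). no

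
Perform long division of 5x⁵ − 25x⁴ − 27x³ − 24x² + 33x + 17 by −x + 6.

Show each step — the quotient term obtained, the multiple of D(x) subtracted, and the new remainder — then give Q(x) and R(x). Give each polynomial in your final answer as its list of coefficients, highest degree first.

Q = [-5, -5, -3, 6, 3]; R = [-1]

Step 1: lead(5x⁵ − 25x⁴ − 27x³ − 24x² + 33x + 17) ÷ lead(D) = 5x⁵ ÷ −x = −5x⁴. Subtract (−5x⁴)·D = 5x⁵ − 30x⁴. Remainder: 5x⁴ − 27x³ − 24x² + 33x + 17.
Step 2: lead(5x⁴ − 27x³ − 24x² + 33x + 17) ÷ lead(D) = 5x⁴ ÷ −x = −5x³. Subtract (−5x³)·D = 5x⁴ − 30x³. Remainder: 3x³ − 24x² + 33x + 17.
Step 3: lead(3x³ − 24x² + 33x + 17) ÷ lead(D) = 3x³ ÷ −x = −3x². Subtract (−3x²)·D = 3x³ − 18x². Remainder: −6x² + 33x + 17.
Step 4: lead(−6x² + 33x + 17) ÷ lead(D) = −6x² ÷ −x = 6x. Subtract (6x)·D = −6x² + 36x. Remainder: −3x + 17.
Step 5: lead(−3x + 17) ÷ lead(D) = −3x ÷ −x = 3. Subtract (3)·D = −3x + 18. Remainder: −1.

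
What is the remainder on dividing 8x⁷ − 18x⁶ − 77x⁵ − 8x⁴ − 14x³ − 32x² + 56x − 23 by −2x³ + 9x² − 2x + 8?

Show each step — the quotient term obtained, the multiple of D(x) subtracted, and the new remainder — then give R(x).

R(x) = 9

Step 1: lead(8x⁷ − 18x⁶ − 77x⁵ − 8x⁴ − 14x³ − 32x² + 56x − 23) ÷ lead(D) = 8x⁷ ÷ −2x³ = −4x⁴. Subtract (−4x⁴)·D = 8x⁷ − 36x⁶ + 8x⁵ − 32x⁴. Remainder: 18x⁶ − 85x⁵ + 24x⁴ − 14x³ − 32x² + 56x − 23.
Step 2: lead(18x⁶ − 85x⁵ + 24x⁴ − 14x³ − 32x² + 56x − 23) ÷ lead(D) = 18x⁶ ÷ −2x³ = −9x³. Subtract (−9x³)·D = 18x⁶ − 81x⁵ + 18x⁴ − 72x³. Remainder: −4x⁵ + 6x⁴ + 58x³ − 32x² + 56x − 23.
Step 3: lead(−4x⁵ + 6x⁴ + 58x³ − 32x² + 56x − 23) ÷ lead(D) = −4x⁵ ÷ −2x³ = 2x². Subtract (2x²)·D = −4x⁵ + 18x⁴ − 4x³ + 16x². Remainder: −12x⁴ + 62x³ − 48x² + 56x − 23.
Step 4: lead(−12x⁴ + 62x³ − 48x² + 56x − 23) ÷ lead(D) = −12x⁴ ÷ −2x³ = 6x. Subtract (6x)·D = −12x⁴ + 54x³ − 12x² + 48x. Remainder: 8x³ − 36x² + 8x − 23.
Step 5: lead(8x³ − 36x² + 8x − 23) ÷ lead(D) = 8x³ ÷ −2x³ = −4. Subtract (−4)·D = 8x³ − 36x² + 8x − 32. Remainder: 9.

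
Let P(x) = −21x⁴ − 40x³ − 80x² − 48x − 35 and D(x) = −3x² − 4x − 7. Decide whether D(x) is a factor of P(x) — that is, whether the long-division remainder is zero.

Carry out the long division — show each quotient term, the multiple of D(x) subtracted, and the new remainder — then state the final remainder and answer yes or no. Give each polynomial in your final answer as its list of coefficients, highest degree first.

R = [0], so D(x) is a factor of P(x). yes

Step 1: lead(−21x⁴ − 40x³ − 80x² − 48x − 35) ÷ lead(D) = −21x⁴ ÷ −3x² = 7x². Subtract (7x²)·D = −21x⁴ − 28x³ − 49x². Remainder: −12x³ − 31x² − 48x − 35.
Step 2: lead(−12x³ − 31x² − 48x − 35) ÷ lead(D) = −12x³ ÷ −3x² = 4x. Subtract (4x)·D = −12x³ − 16x² − 28x. Remainder: −15x² − 20x − 35.
Step 3: lead(−15x² − 20x − 35) ÷ lead(D) = −15x² ÷ −3x² = 5. Subtract (5)·D = −15x² − 20x − 35. Remainder: 0.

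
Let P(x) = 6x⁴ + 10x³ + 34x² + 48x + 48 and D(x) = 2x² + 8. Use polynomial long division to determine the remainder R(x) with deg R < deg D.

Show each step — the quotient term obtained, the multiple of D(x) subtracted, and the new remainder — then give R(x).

Step 1: lead(6x⁴ + 10x³ + 34x² + 48x + 48) ÷ lead(D) = 6x⁴ ÷ 2x² = 3x². Subtract (3x²)·D = 6x⁴ + 24x². Remainder: 10x³ + 10x² + 48x + 48.
Step 2: lead(10x³ + 10x² + 48x + 48) ÷ lead(D) = 10x³ ÷ 2x² = 5x. Subtract (5x)·D = 10x³ + 40x. Remainder: 10x² + 8x + 48.
Step 3: lead(10x² + 8x + 48) ÷ lead(D) = 10x² ÷ 2x² = 5. Subtract (5)·D = 10x² + 40. Remainder: 8x + 8.

R(x) = 8x + 8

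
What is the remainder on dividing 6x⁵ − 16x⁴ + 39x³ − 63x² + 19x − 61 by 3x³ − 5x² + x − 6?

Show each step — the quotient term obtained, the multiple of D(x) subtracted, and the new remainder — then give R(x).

Step 1: lead(6x⁵ − 16x⁴ + 39x³ − 63x² + 19x − 61) ÷ lead(D) = 6x⁵ ÷ 3x³ = 2x². Subtract (2x²)·D = 6x⁵ − 10x⁴ + 2x³ − 12x². Remainder: −6x⁴ + 37x³ − 51x² + 19x − 61.
Step 2: lead(−6x⁴ + 37x³ − 51x² + 19x − 61) ÷ lead(D) = −6x⁴ ÷ 3x³ = −2x. Subtract (−2x)·D = −6x⁴ + 10x³ − 2x² + 12x. Remainder: 27x³ − 49x² + 7x − 61.
Step 3: lead(27x³ − 49x² + 7x − 61) ÷ lead(D) = 27x³ ÷ 3x³ = 9. Subtract (9)·D = 27x³ − 45x² + 9x − 54. Remainder: −4x² − 2x − 7.

R(x) = −4x² − 2x − 7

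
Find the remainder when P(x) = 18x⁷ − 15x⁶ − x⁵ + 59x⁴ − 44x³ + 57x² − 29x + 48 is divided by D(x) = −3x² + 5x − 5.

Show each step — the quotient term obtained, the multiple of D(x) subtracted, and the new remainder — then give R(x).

Step 1: lead(18x⁷ − 15x⁶ − x⁵ + 59x⁴ − 44x³ + 57x² − 29x + 48) ÷ lead(D) = 18x⁷ ÷ −3x² = −6x⁵. Subtract (−6x⁵)·D = 18x⁷ − 30x⁶ + 30x⁵. Remainder: 15x⁶ − 31x⁵ + 59x⁴ − 44x³ + 57x² − 29x + 48.
Step 2: lead(15x⁶ − 31x⁵ + 59x⁴ − 44x³ + 57x² − 29x + 48) ÷ lead(D) = 15x⁶ ÷ −3x² = −5x⁴. Subtract (−5x⁴)·D = 15x⁶ − 25x⁵ + 25x⁴. Remainder: −6x⁵ + 34x⁴ − 44x³ + 57x² − 29x + 48.
Step 3: lead(−6x⁵ + 34x⁴ − 44x³ + 57x² − 29x + 48) ÷ lead(D) = −6x⁵ ÷ −3x² = 2x³. Subtract (2x³)·D = −6x⁵ + 10x⁴ − 10x³. Remainder: 24x⁴ − 34x³ + 57x² − 29x + 48.
Step 4: lead(24x⁴ − 34x³ + 57x² − 29x + 48) ÷ lead(D) = 24x⁴ ÷ −3x² = −8x². Subtract (−8x²)·D = 24x⁴ − 40x³ + 40x². Remainder: 6x³ + 17x² − 29x + 48.
Step 5: lead(6x³ + 17x² − 29x + 48) ÷ lead(D) = 6x³ ÷ −3x² = −2x. Subtract (−2x)·D = 6x³ − 10x² + 10x. Remainder: 27x² − 39x + 48.
Step 6: lead(27x² − 39x + 48) ÷ lead(D) = 27x² ÷ −3x² = −9. Subtract (−9)·D = 27x² − 45x + 45. Remainder: 6x + 3.

R(x) = 6x + 3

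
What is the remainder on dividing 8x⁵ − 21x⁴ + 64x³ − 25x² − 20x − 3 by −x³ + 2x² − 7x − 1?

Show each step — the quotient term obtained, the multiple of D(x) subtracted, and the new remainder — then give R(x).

Step 1: lead(8x⁵ − 21x⁴ + 64x³ − 25x² − 20x − 3) ÷ lead(D) = 8x⁵ ÷ −x³ = −8x². Subtract (−8x²)·D = 8x⁵ − 16x⁴ + 56x³ + 8x². Remainder: −5x⁴ + 8x³ − 33x² − 20x − 3.
Step 2: lead(−5x⁴ + 8x³ − 33x² − 20x − 3) ÷ lead(D) = −5x⁴ ÷ −x³ = 5x. Subtract (5x)·D = −5x⁴ + 10x³ − 35x² − 5x. Remainder: −2x³ + 2x² − 15x − 3.
Step 3: lead(−2x³ + 2x² − 15x − 3) ÷ lead(D) = −2x³ ÷ −x³ = 2. Subtract (2)·D = −2x³ + 4x² − 14x − 2. Remainder: −2x² − x − 1.

R(x) = −2x² − x − 1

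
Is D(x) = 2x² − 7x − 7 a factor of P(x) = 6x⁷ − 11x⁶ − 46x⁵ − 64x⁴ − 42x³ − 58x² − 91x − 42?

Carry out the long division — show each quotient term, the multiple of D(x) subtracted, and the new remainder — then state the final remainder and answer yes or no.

Step 1: lead(6x⁷ − 11x⁶ − 46x⁵ − 64x⁴ − 42x³ − 58x² − 91x − 42) ÷ lead(D) = 6x⁷ ÷ 2x² = 3x⁵. Subtract (3x⁵)·D = 6x⁷ − 21x⁶ − 21x⁵. Remainder: 10x⁶ − 25x⁵ − 64x⁴ − 42x³ − 58x² − 91x − 42.
Step 2: lead(10x⁶ − 25x⁵ − 64x⁴ − 42x³ − 58x² − 91x − 42) ÷ lead(D) = 10x⁶ ÷ 2x² = 5x⁴. Subtract (5x⁴)·D = 10x⁶ − 35x⁵ − 35x⁴. Remainder: 10x⁵ − 29x⁴ − 42x³ − 58x² − 91x − 42.
Step 3: lead(10x⁵ − 29x⁴ − 42x³ − 58x² − 91x − 42) ÷ lead(D) = 10x⁵ ÷ 2x² = 5x³. Subtract (5x³)·D = 10x⁵ − 35x⁴ − 35x³. Remainder: 6x⁴ − 7x³ − 58x² − 91x − 42.
Step 4: lead(6x⁴ − 7x³ − 58x² − 91x − 42) ÷ lead(D) = 6x⁴ ÷ 2x² = 3x². Subtract (3x²)·D = 6x⁴ − 21x³ − 21x². Remainder: 14x³ − 37x² − 91x − 42.
Step 5: lead(14x³ − 37x² − 91x − 42) ÷ lead(D) = 14x³ ÷ 2x² = 7x. Subtract (7x)·D = 14x³ − 49x² − 49x. Remainder: 12x² − 42x − 42.
Step 6: lead(12x² − 42x − 42) ÷ lead(D) = 12x² ÷ 2x² = 6. Subtract (6)·D = 12x² − 42x − 42. Remainder: 0.

R(x) = 0, so D(x) is a factor of P(x). yes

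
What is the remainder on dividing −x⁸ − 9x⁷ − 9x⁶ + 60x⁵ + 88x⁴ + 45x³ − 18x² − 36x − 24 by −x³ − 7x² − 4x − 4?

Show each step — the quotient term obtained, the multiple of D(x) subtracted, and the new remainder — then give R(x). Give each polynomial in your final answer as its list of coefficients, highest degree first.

R = [0]

Step 1: lead(−x⁸ − 9x⁷ − 9x⁶ + 60x⁵ + 88x⁴ + 45x³ − 18x² − 36x − 24) ÷ lead(D) = −x⁸ ÷ −x³ = x⁵. Subtract (x⁵)·D = −x⁸ − 7x⁷ − 4x⁶ − 4x⁵. Remainder: −2x⁷ − 5x⁶ + 64x⁵ + 88x⁴ + 45x³ − 18x² − 36x − 24.
Step 2: lead(−2x⁷ − 5x⁶ + 64x⁵ + 88x⁴ + 45x³ − 18x² − 36x − 24) ÷ lead(D) = −2x⁷ ÷ −x³ = 2x⁴. Subtract (2x⁴)·D = −2x⁷ − 14x⁶ − 8x⁵ − 8x⁴. Remainder: 9x⁶ + 72x⁵ + 96x⁴ + 45x³ − 18x² − 36x − 24.
Step 3: lead(9x⁶ + 72x⁵ + 96x⁴ + 45x³ − 18x² − 36x − 24) ÷ lead(D) = 9x⁶ ÷ −x³ = −9x³. Subtract (−9x³)·D = 9x⁶ + 63x⁵ + 36x⁴ + 36x³. Remainder: 9x⁵ + 60x⁴ + 9x³ − 18x² − 36x − 24.
Step 4: lead(9x⁵ + 60x⁴ + 9x³ − 18x² − 36x − 24) ÷ lead(D) = 9x⁵ ÷ −x³ = −9x². Subtract (−9x²)·D = 9x⁵ + 63x⁴ + 36x³ + 36x². Remainder: −3x⁴ − 27x³ − 54x² − 36x − 24.
Step 5: lead(−3x⁴ − 27x³ − 54x² − 36x − 24) ÷ lead(D) = −3x⁴ ÷ −x³ = 3x. Subtract (3x)·D = −3x⁴ − 21x³ − 12x² − 12x. Remainder: −6x³ − 42x² − 24x − 24.
Step 6: lead(−6x³ − 42x² − 24x − 24) ÷ lead(D) = −6x³ ÷ −x³ = 6. Subtract (6)·D = −6x³ − 42x² − 24x − 24. Remainder: 0.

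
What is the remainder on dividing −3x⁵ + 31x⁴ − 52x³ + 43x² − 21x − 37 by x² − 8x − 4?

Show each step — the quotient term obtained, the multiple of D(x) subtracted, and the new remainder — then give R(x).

R(x) = 3x − 9

Step 1: lead(−3x⁵ + 31x⁴ − 52x³ + 43x² − 21x − 37) ÷ lead(D) = −3x⁵ ÷ x² = −3x³. Subtract (−3x³)·D = −3x⁵ + 24x⁴ + 12x³. Remainder: 7x⁴ − 64x³ + 43x² − 21x − 37.
Step 2: lead(7x⁴ − 64x³ + 43x² − 21x − 37) ÷ lead(D) = 7x⁴ ÷ x² = 7x². Subtract (7x²)·D = 7x⁴ − 56x³ − 28x². Remainder: −8x³ + 71x² − 21x − 37.
Step 3: lead(−8x³ + 71x² − 21x − 37) ÷ lead(D) = −8x³ ÷ x² = −8x. Subtract (−8x)·D = −8x³ + 64x² + 32x. Remainder: 7x² − 53x − 37.
Step 4: lead(7x² − 53x − 37) ÷ lead(D) = 7x² ÷ x² = 7. Subtract (7)·D = 7x² − 56x − 28. Remainder: 3x − 9.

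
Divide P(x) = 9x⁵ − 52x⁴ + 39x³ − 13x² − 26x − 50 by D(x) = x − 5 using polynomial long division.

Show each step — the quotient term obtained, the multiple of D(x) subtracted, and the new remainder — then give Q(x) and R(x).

Step 1: lead(9x⁵ − 52x⁴ + 39x³ − 13x² − 26x − 50) ÷ lead(D) = 9x⁵ ÷ x = 9x⁴. Subtract (9x⁴)·D = 9x⁵ − 45x⁴. Remainder: −7x⁴ + 39x³ − 13x² − 26x − 50.
Step 2: lead(−7x⁴ + 39x³ − 13x² − 26x − 50) ÷ lead(D) = −7x⁴ ÷ x = −7x³. Subtract (−7x³)·D = −7x⁴ + 35x³. Remainder: 4x³ − 13x² − 26x − 50.
Step 3: lead(4x³ − 13x² − 26x − 50) ÷ lead(D) = 4x³ ÷ x = 4x². Subtract (4x²)·D = 4x³ − 20x². Remainder: 7x² − 26x − 50.
Step 4: lead(7x² − 26x − 50) ÷ lead(D) = 7x² ÷ x = 7x. Subtract (7x)·D = 7x² − 35x. Remainder: 9x − 50.
Step 5: lead(9x − 50) ÷ lead(D) = 9x ÷ x = 9. Subtract (9)·D = 9x − 45. Remainder: −5.

Q(x) = 9x⁴ − 7x³ + 4x² + 7x + 9; R(x) = −5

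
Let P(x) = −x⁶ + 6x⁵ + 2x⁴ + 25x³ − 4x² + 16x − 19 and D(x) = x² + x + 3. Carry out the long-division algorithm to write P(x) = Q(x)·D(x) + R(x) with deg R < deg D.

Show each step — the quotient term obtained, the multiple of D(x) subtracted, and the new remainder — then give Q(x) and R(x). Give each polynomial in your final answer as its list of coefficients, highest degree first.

Step 1: lead(−x⁶ + 6x⁵ + 2x⁴ + 25x³ − 4x² + 16x − 19) ÷ lead(D) = −x⁶ ÷ x² = −x⁴. Subtract (−x⁴)·D = −x⁶ − x⁵ − 3x⁴. Remainder: 7x⁵ + 5x⁴ + 25x³ − 4x² + 16x − 19.
Step 2: lead(7x⁵ + 5x⁴ + 25x³ − 4x² + 16x − 19) ÷ lead(D) = 7x⁵ ÷ x² = 7x³. Subtract (7x³)·D = 7x⁵ + 7x⁴ + 21x³. Remainder: −2x⁴ + 4x³ − 4x² + 16x − 19.
Step 3: lead(−2x⁴ + 4x³ − 4x² + 16x − 19) ÷ lead(D) = −2x⁴ ÷ x² = −2x². Subtract (−2x²)·D = −2x⁴ − 2x³ − 6x². Remainder: 6x³ + 2x² + 16x − 19.
Step 4: lead(6x³ + 2x² + 16x − 19) ÷ lead(D) = 6x³ ÷ x² = 6x. Subtract (6x)·D = 6x³ + 6x² + 18x. Remainder: −4x² − 2x − 19.
Step 5: lead(−4x² − 2x − 19) ÷ lead(D) = −4x² ÷ x² = −4. Subtract (−4)·D = −4x² − 4x − 12. Remainder: 2x − 7.

Q = [-1, 7, -2, 6, -4]; R = [2, -7]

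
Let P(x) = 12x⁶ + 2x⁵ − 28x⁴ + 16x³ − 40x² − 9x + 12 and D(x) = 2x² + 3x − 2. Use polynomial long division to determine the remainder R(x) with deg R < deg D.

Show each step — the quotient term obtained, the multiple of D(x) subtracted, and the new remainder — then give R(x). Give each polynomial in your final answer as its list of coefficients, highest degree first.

Step 1: lead(12x⁶ + 2x⁵ − 28x⁴ + 16x³ − 40x² − 9x + 12) ÷ lead(D) = 12x⁶ ÷ 2x² = 6x⁴. Subtract (6x⁴)·D = 12x⁶ + 18x⁵ − 12x⁴. Remainder: −16x⁵ − 16x⁴ + 16x³ − 40x² − 9x + 12.
Step 2: lead(−16x⁵ − 16x⁴ + 16x³ − 40x² − 9x + 12) ÷ lead(D) = −16x⁵ ÷ 2x² = −8x³. Subtract (−8x³)·D = −16x⁵ − 24x⁴ + 16x³. Remainder: 8x⁴ − 40x² − 9x + 12.
Step 3: lead(8x⁴ − 40x² − 9x + 12) ÷ lead(D) = 8x⁴ ÷ 2x² = 4x². Subtract (4x²)·D = 8x⁴ + 12x³ − 8x². Remainder: −12x³ − 32x² − 9x + 12.
Step 4: lead(−12x³ − 32x² − 9x + 12) ÷ lead(D) = −12x³ ÷ 2x² = −6x. Subtract (−6x)·D = −12x³ − 18x² + 12x. Remainder: −14x² − 21x + 12.
Step 5: lead(−14x² − 21x + 12) ÷ lead(D) = −14x² ÷ 2x² = −7. Subtract (−7)·D = −14x² − 21x + 14. Remainder: −2.

R = [-2]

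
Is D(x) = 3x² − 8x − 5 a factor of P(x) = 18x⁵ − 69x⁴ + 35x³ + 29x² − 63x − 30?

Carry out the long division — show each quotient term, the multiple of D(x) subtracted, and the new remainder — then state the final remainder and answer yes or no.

Step 1: lead(18x⁵ − 69x⁴ + 35x³ + 29x² − 63x − 30) ÷ lead(D) = 18x⁵ ÷ 3x² = 6x³. Subtract (6x³)·D = 18x⁵ − 48x⁴ − 30x³. Remainder: −21x⁴ + 65x³ + 29x² − 63x − 30.
Step 2: lead(−21x⁴ + 65x³ + 29x² − 63x − 30) ÷ lead(D) = −21x⁴ ÷ 3x² = −7x². Subtract (−7x²)·D = −21x⁴ + 56x³ + 35x². Remainder: 9x³ − 6x² − 63x − 30.
Step 3: lead(9x³ − 6x² − 63x − 30) ÷ lead(D) = 9x³ ÷ 3x² = 3x. Subtract (3x)·D = 9x³ − 24x² − 15x. Remainder: 18x² − 48x − 30.
Step 4: lead(18x² − 48x − 30) ÷ lead(D) = 18x² ÷ 3x² = 6. Subtract (6)·D = 18x² − 48x − 30. Remainder: 0.

R(x) = 0, so D(x) is a factor of P(x). yes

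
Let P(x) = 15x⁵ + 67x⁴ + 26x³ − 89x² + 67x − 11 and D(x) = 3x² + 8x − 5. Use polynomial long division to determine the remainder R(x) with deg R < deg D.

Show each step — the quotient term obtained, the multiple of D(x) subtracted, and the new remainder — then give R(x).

Step 1: lead(15x⁵ + 67x⁴ + 26x³ − 89x² + 67x − 11) ÷ lead(D) = 15x⁵ ÷ 3x² = 5x³. Subtract (5x³)·D = 15x⁵ + 40x⁴ − 25x³. Remainder: 27x⁴ + 51x³ − 89x² + 67x − 11.
Step 2: lead(27x⁴ + 51x³ − 89x² + 67x − 11) ÷ lead(D) = 27x⁴ ÷ 3x² = 9x². Subtract (9x²)·D = 27x⁴ + 72x³ − 45x². Remainder: −21x³ − 44x² + 67x − 11.
Step 3: lead(−21x³ − 44x² + 67x − 11) ÷ lead(D) = −21x³ ÷ 3x² = −7x. Subtract (−7x)·D = −21x³ − 56x² + 35x. Remainder: 12x² + 32x − 11.
Step 4: lead(12x² + 32x − 11) ÷ lead(D) = 12x² ÷ 3x² = 4. Subtract (4)·D = 12x² + 32x − 20. Remainder: 9.

R(x) = 9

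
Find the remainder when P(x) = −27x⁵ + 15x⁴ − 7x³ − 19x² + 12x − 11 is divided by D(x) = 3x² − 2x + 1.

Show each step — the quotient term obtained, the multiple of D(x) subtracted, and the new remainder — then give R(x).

Step 1: lead(−27x⁵ + 15x⁴ − 7x³ − 19x² + 12x − 11) ÷ lead(D) = −27x⁵ ÷ 3x² = −9x³. Subtract (−9x³)·D = −27x⁵ + 18x⁴ − 9x³. Remainder: −3x⁴ + 2x³ − 19x² + 12x − 11.
Step 2: lead(−3x⁴ + 2x³ − 19x² + 12x − 11) ÷ lead(D) = −3x⁴ ÷ 3x² = −x². Subtract (−x²)·D = −3x⁴ + 2x³ − x². Remainder: −18x² + 12x − 11.
Step 3: lead(−18x² + 12x − 11) ÷ lead(D) = −18x² ÷ 3x² = −6. Subtract (−6)·D = −18x² + 12x − 6. Remainder: −5.

R(x) = −5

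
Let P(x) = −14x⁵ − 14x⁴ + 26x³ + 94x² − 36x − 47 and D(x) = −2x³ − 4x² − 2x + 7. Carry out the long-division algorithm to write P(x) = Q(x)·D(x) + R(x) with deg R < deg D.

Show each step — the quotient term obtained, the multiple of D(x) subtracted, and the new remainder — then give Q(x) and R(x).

Q(x) = 7x² − 7x − 6; R(x) = 7x² + x − 5

Step 1: lead(−14x⁵ − 14x⁴ + 26x³ + 94x² − 36x − 47) ÷ lead(D) = −14x⁵ ÷ −2x³ = 7x². Subtract (7x²)·D = −14x⁵ − 28x⁴ − 14x³ + 49x². Remainder: 14x⁴ + 40x³ + 45x² − 36x − 47.
Step 2: lead(14x⁴ + 40x³ + 45x² − 36x − 47) ÷ lead(D) = 14x⁴ ÷ −2x³ = −7x. Subtract (−7x)·D = 14x⁴ + 28x³ + 14x² − 49x. Remainder: 12x³ + 31x² + 13x − 47.
Step 3: lead(12x³ + 31x² + 13x − 47) ÷ lead(D) = 12x³ ÷ −2x³ = −6. Subtract (−6)·D = 12x³ + 24x² + 12x − 42. Remainder: 7x² + x − 5.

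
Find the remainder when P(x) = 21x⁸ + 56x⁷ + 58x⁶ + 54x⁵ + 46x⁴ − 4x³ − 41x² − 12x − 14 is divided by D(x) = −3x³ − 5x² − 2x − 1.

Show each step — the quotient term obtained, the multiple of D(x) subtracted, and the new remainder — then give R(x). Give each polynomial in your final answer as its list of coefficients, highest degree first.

Step 1: lead(21x⁸ + 56x⁷ + 58x⁶ + 54x⁵ + 46x⁴ − 4x³ − 41x² − 12x − 14) ÷ lead(D) = 21x⁸ ÷ −3x³ = −7x⁵. Subtract (−7x⁵)·D = 21x⁸ + 35x⁷ + 14x⁶ + 7x⁵. Remainder: 21x⁷ + 44x⁶ + 47x⁵ + 46x⁴ − 4x³ − 41x² − 12x − 14.
Step 2: lead(21x⁷ + 44x⁶ + 47x⁵ + 46x⁴ − 4x³ − 41x² − 12x − 14) ÷ lead(D) = 21x⁷ ÷ −3x³ = −7x⁴. Subtract (−7x⁴)·D = 21x⁷ + 35x⁶ + 14x⁵ + 7x⁴. Remainder: 9x⁶ + 33x⁵ + 39x⁴ − 4x³ − 41x² − 12x − 14.
Step 3: lead(9x⁶ + 33x⁵ + 39x⁴ − 4x³ − 41x² − 12x − 14) ÷ lead(D) = 9x⁶ ÷ −3x³ = −3x³. Subtract (−3x³)·D = 9x⁶ + 15x⁵ + 6x⁴ + 3x³. Remainder: 18x⁵ + 33x⁴ − 7x³ − 41x² − 12x − 14.
Step 4: lead(18x⁵ + 33x⁴ − 7x³ − 41x² − 12x − 14) ÷ lead(D) = 18x⁵ ÷ −3x³ = −6x². Subtract (−6x²)·D = 18x⁵ + 30x⁴ + 12x³ + 6x². Remainder: 3x⁴ − 19x³ − 47x² − 12x − 14.
Step 5: lead(3x⁴ − 19x³ − 47x² − 12x − 14) ÷ lead(D) = 3x⁴ ÷ −3x³ = −x. Subtract (−x)·D = 3x⁴ + 5x³ + 2x² + x. Remainder: −24x³ − 49x² − 13x − 14.
Step 6: lead(−24x³ − 49x² − 13x − 14) ÷ lead(D) = −24x³ ÷ −3x³ = 8. Subtract (8)·D = −24x³ − 40x² − 16x − 8. Remainder: −9x² + 3x − 6.

R = [-9, 3, -6]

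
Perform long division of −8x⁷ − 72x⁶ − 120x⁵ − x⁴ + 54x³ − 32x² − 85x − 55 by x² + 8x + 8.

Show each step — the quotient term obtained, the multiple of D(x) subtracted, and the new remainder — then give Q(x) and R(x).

Q(x) = −8x⁵ − 8x⁴ + 8x³ − x² − 2x − 8; R(x) = −5x + 9

Step 1: lead(−8x⁷ − 72x⁶ − 120x⁵ − x⁴ + 54x³ − 32x² − 85x − 55) ÷ lead(D) = −8x⁷ ÷ x² = −8x⁵. Subtract (−8x⁵)·D = −8x⁷ − 64x⁶ − 64x⁵. Remainder: −8x⁶ − 56x⁵ − x⁴ + 54x³ − 32x² − 85x − 55.
Step 2: lead(−8x⁶ − 56x⁵ − x⁴ + 54x³ − 32x² − 85x − 55) ÷ lead(D) = −8x⁶ ÷ x² = −8x⁴. Subtract (−8x⁴)·D = −8x⁶ − 64x⁵ − 64x⁴. Remainder: 8x⁵ + 63x⁴ + 54x³ − 32x² − 85x − 55.
Step 3: lead(8x⁵ + 63x⁴ + 54x³ − 32x² − 85x − 55) ÷ lead(D) = 8x⁵ ÷ x² = 8x³. Subtract (8x³)·D = 8x⁵ + 64x⁴ + 64x³. Remainder: −x⁴ − 10x³ − 32x² − 85x − 55.
Step 4: lead(−x⁴ − 10x³ − 32x² − 85x − 55) ÷ lead(D) = −x⁴ ÷ x² = −x². Subtract (−x²)·D = −x⁴ − 8x³ − 8x². Remainder: −2x³ − 24x² − 85x − 55.
Step 5: lead(−2x³ − 24x² − 85x − 55) ÷ lead(D) = −2x³ ÷ x² = −2x. Subtract (−2x)·D = −2x³ − 16x² − 16x. Remainder: −8x² − 69x − 55.
Step 6: lead(−8x² − 69x − 55) ÷ lead(D) = −8x² ÷ x² = −8. Subtract (−8)·D = −8x² − 64x − 64. Remainder: −5x + 9.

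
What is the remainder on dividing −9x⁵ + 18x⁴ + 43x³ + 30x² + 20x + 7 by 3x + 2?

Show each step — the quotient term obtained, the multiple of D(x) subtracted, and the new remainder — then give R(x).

Step 1: lead(−9x⁵ + 18x⁴ + 43x³ + 30x² + 20x + 7) ÷ lead(D) = −9x⁵ ÷ 3x = −3x⁴. Subtract (−3x⁴)·D = −9x⁵ − 6x⁴. Remainder: 24x⁴ + 43x³ + 30x² + 20x + 7.
Step 2: lead(24x⁴ + 43x³ + 30x² + 20x + 7) ÷ lead(D) = 24x⁴ ÷ 3x = 8x³. Subtract (8x³)·D = 24x⁴ + 16x³. Remainder: 27x³ + 30x² + 20x + 7.
Step 3: lead(27x³ + 30x² + 20x + 7) ÷ lead(D) = 27x³ ÷ 3x = 9x². Subtract (9x²)·D = 27x³ + 18x². Remainder: 12x² + 20x + 7.
Step 4: lead(12x² + 20x + 7) ÷ lead(D) = 12x² ÷ 3x = 4x. Subtract (4x)·D = 12x² + 8x. Remainder: 12x + 7.
Step 5: lead(12x + 7) ÷ lead(D) = 12x ÷ 3x = 4. Subtract (4)·D = 12x + 8. Remainder: −1.

R(x) = −1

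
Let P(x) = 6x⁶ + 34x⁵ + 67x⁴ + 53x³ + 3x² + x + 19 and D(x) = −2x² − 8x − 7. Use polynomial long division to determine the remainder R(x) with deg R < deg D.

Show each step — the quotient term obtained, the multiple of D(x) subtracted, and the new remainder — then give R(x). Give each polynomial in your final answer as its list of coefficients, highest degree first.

Step 1: lead(6x⁶ + 34x⁵ + 67x⁴ + 53x³ + 3x² + x + 19) ÷ lead(D) = 6x⁶ ÷ −2x² = −3x⁴. Subtract (−3x⁴)·D = 6x⁶ + 24x⁵ + 21x⁴. Remainder: 10x⁵ + 46x⁴ + 53x³ + 3x² + x + 19.
Step 2: lead(10x⁵ + 46x⁴ + 53x³ + 3x² + x + 19) ÷ lead(D) = 10x⁵ ÷ −2x² = −5x³. Subtract (−5x³)·D = 10x⁵ + 40x⁴ + 35x³. Remainder: 6x⁴ + 18x³ + 3x² + x + 19.
Step 3: lead(6x⁴ + 18x³ + 3x² + x + 19) ÷ lead(D) = 6x⁴ ÷ −2x² = −3x². Subtract (−3x²)·D = 6x⁴ + 24x³ + 21x². Remainder: −6x³ − 18x² + x + 19.
Step 4: lead(−6x³ − 18x² + x + 19) ÷ lead(D) = −6x³ ÷ −2x² = 3x. Subtract (3x)·D = −6x³ − 24x² − 21x. Remainder: 6x² + 22x + 19.
Step 5: lead(6x² + 22x + 19) ÷ lead(D) = 6x² ÷ −2x² = −3. Subtract (−3)·D = 6x² + 24x + 21. Remainder: −2x − 2.

R = [-2, -2]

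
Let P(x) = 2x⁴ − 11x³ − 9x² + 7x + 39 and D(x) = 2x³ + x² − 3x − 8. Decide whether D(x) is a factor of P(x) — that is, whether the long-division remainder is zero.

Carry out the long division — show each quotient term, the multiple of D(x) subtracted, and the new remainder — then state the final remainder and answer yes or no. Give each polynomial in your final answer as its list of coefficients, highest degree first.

Step 1: lead(2x⁴ − 11x³ − 9x² + 7x + 39) ÷ lead(D) = 2x⁴ ÷ 2x³ = x. Subtract (x)·D = 2x⁴ + x³ − 3x² − 8x. Remainder: −12x³ − 6x² + 15x + 39.
Step 2: lead(−12x³ − 6x² + 15x + 39) ÷ lead(D) = −12x³ ÷ 2x³ = −6. Subtract (−6)·D = −12x³ − 6x² + 18x + 48. Remainder: −3x − 9.

R = [-3, -9], so D(x) is not a factor of P(x). no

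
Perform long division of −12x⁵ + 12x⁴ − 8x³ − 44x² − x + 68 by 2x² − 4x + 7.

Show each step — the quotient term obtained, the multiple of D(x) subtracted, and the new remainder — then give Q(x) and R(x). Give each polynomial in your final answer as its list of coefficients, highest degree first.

Step 1: lead(−12x⁵ + 12x⁴ − 8x³ − 44x² − x + 68) ÷ lead(D) = −12x⁵ ÷ 2x² = −6x³. Subtract (−6x³)·D = −12x⁵ + 24x⁴ − 42x³. Remainder: −12x⁴ + 34x³ − 44x² − x + 68.
Step 2: lead(−12x⁴ + 34x³ − 44x² − x + 68) ÷ lead(D) = −12x⁴ ÷ 2x² = −6x². Subtract (−6x²)·D = −12x⁴ + 24x³ − 42x². Remainder: 10x³ − 2x² − x + 68.
Step 3: lead(10x³ − 2x² − x + 68) ÷ lead(D) = 10x³ ÷ 2x² = 5x. Subtract (5x)·D = 10x³ − 20x² + 35x. Remainder: 18x² − 36x + 68.
Step 4: lead(18x² − 36x + 68) ÷ lead(D) = 18x² ÷ 2x² = 9. Subtract (9)·D = 18x² − 36x + 63. Remainder: 5.

Q = [-6, -6, 5, 9]; R = [5]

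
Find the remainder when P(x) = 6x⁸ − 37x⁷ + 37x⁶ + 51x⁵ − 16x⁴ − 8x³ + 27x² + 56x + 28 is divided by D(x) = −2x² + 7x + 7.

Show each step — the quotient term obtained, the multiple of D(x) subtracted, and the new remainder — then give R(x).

R(x) = 0

Step 1: lead(6x⁸ − 37x⁷ + 37x⁶ + 51x⁵ − 16x⁴ − 8x³ + 27x² + 56x + 28) ÷ lead(D) = 6x⁸ ÷ −2x² = −3x⁶. Subtract (−3x⁶)·D = 6x⁸ − 21x⁷ − 21x⁶. Remainder: −16x⁷ + 58x⁶ + 51x⁵ − 16x⁴ − 8x³ + 27x² + 56x + 28.
Step 2: lead(−16x⁷ + 58x⁶ + 51x⁵ − 16x⁴ − 8x³ + 27x² + 56x + 28) ÷ lead(D) = −16x⁷ ÷ −2x² = 8x⁵. Subtract (8x⁵)·D = −16x⁷ + 56x⁶ + 56x⁵. Remainder: 2x⁶ − 5x⁵ − 16x⁴ − 8x³ + 27x² + 56x + 28.
Step 3: lead(2x⁶ − 5x⁵ − 16x⁴ − 8x³ + 27x² + 56x + 28) ÷ lead(D) = 2x⁶ ÷ −2x² = −x⁴. Subtract (−x⁴)·D = 2x⁶ − 7x⁵ − 7x⁴. Remainder: 2x⁵ − 9x⁴ − 8x³ + 27x² + 56x + 28.
Step 4: lead(2x⁵ − 9x⁴ − 8x³ + 27x² + 56x + 28) ÷ lead(D) = 2x⁵ ÷ −2x² = −x³. Subtract (−x³)·D = 2x⁵ − 7x⁴ − 7x³. Remainder: −2x⁴ − x³ + 27x² + 56x + 28.
Step 5: lead(−2x⁴ − x³ + 27x² + 56x + 28) ÷ lead(D) = −2x⁴ ÷ −2x² = x². Subtract (x²)·D = −2x⁴ + 7x³ + 7x². Remainder: −8x³ + 20x² + 56x + 28.
Step 6: lead(−8x³ + 20x² + 56x + 28) ÷ lead(D) = −8x³ ÷ −2x² = 4x. Subtract (4x)·D = −8x³ + 28x² + 28x. Remainder: −8x² + 28x + 28.
Step 7: lead(−8x² + 28x + 28) ÷ lead(D) = −8x² ÷ −2x² = 4. Subtract (4)·D = −8x² + 28x + 28. Remainder: 0.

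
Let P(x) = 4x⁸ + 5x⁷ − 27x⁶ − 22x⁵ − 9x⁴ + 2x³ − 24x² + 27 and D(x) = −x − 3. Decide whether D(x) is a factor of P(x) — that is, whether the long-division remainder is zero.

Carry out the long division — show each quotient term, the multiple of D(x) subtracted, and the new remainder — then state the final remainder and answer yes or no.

Step 1: lead(4x⁸ + 5x⁷ − 27x⁶ − 22x⁵ − 9x⁴ + 2x³ − 24x² + 27) ÷ lead(D) = 4x⁸ ÷ −x = −4x⁷. Subtract (−4x⁷)·D = 4x⁸ + 12x⁷. Remainder: −7x⁷ − 27x⁶ − 22x⁵ − 9x⁴ + 2x³ − 24x² + 27.
Step 2: lead(−7x⁷ − 27x⁶ − 22x⁵ − 9x⁴ + 2x³ − 24x² + 27) ÷ lead(D) = −7x⁷ ÷ −x = 7x⁶. Subtract (7x⁶)·D = −7x⁷ − 21x⁶. Remainder: −6x⁶ − 22x⁵ − 9x⁴ + 2x³ − 24x² + 27.
Step 3: lead(−6x⁶ − 22x⁵ − 9x⁴ + 2x³ − 24x² + 27) ÷ lead(D) = −6x⁶ ÷ −x = 6x⁵. Subtract (6x⁵)·D = −6x⁶ − 18x⁵. Remainder: −4x⁵ − 9x⁴ + 2x³ − 24x² + 27.
Step 4: lead(−4x⁵ − 9x⁴ + 2x³ − 24x² + 27) ÷ lead(D) = −4x⁵ ÷ −x = 4x⁴. Subtract (4x⁴)·D = −4x⁵ − 12x⁴. Remainder: 3x⁴ + 2x³ − 24x² + 27.
Step 5: lead(3x⁴ + 2x³ − 24x² + 27) ÷ lead(D) = 3x⁴ ÷ −x = −3x³. Subtract (−3x³)·D = 3x⁴ + 9x³. Remainder: −7x³ − 24x² + 27.
Step 6: lead(−7x³ − 24x² + 27) ÷ lead(D) = −7x³ ÷ −x = 7x². Subtract (7x²)·D = −7x³ − 21x². Remainder: −3x² + 27.
Step 7: lead(−3x² + 27) ÷ lead(D) = −3x² ÷ −x = 3x. Subtract (3x)·D = −3x² − 9x. Remainder: 9x + 27.
Step 8: lead(9x + 27) ÷ lead(D) = 9x ÷ −x = −9. Subtract (−9)·D = 9x + 27. Remainder: 0.

R(x) = 0, so D(x) is a factor of P(x). yes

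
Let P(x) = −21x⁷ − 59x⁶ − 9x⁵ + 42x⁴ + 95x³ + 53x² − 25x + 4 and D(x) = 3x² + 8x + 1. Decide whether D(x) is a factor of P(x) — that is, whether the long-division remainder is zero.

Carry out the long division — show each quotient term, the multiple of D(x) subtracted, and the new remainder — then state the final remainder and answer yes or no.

Step 1: lead(−21x⁷ − 59x⁶ − 9x⁵ + 42x⁴ + 95x³ + 53x² − 25x + 4) ÷ lead(D) = −21x⁷ ÷ 3x² = −7x⁵. Subtract (−7x⁵)·D = −21x⁷ − 56x⁶ − 7x⁵. Remainder: −3x⁶ − 2x⁵ + 42x⁴ + 95x³ + 53x² − 25x + 4.
Step 2: lead(−3x⁶ − 2x⁵ + 42x⁴ + 95x³ + 53x² − 25x + 4) ÷ lead(D) = −3x⁶ ÷ 3x² = −x⁴. Subtract (−x⁴)·D = −3x⁶ − 8x⁵ − x⁴. Remainder: 6x⁵ + 43x⁴ + 95x³ + 53x² − 25x + 4.
Step 3: lead(6x⁵ + 43x⁴ + 95x³ + 53x² − 25x + 4) ÷ lead(D) = 6x⁵ ÷ 3x² = 2x³. Subtract (2x³)·D = 6x⁵ + 16x⁴ + 2x³. Remainder: 27x⁴ + 93x³ + 53x² − 25x + 4.
Step 4: lead(27x⁴ + 93x³ + 53x² − 25x + 4) ÷ lead(D) = 27x⁴ ÷ 3x² = 9x². Subtract (9x²)·D = 27x⁴ + 72x³ + 9x². Remainder: 21x³ + 44x² − 25x + 4.
Step 5: lead(21x³ + 44x² − 25x + 4) ÷ lead(D) = 21x³ ÷ 3x² = 7x. Subtract (7x)·D = 21x³ + 56x² + 7x. Remainder: −12x² − 32x + 4.
Step 6: lead(−12x² − 32x + 4) ÷ lead(D) = −12x² ÷ 3x² = −4. Subtract (−4)·D = −12x² − 32x − 4. Remainder: 8.

R(x) = 8, so D(x) is not a factor of P(x). no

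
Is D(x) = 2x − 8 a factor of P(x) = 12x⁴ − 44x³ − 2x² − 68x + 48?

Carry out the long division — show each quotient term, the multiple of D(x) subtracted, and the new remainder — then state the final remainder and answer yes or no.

Step 1: lead(12x⁴ − 44x³ − 2x² − 68x + 48) ÷ lead(D) = 12x⁴ ÷ 2x = 6x³. Subtract (6x³)·D = 12x⁴ − 48x³. Remainder: 4x³ − 2x² − 68x + 48.
Step 2: lead(4x³ − 2x² − 68x + 48) ÷ lead(D) = 4x³ ÷ 2x = 2x². Subtract (2x²)·D = 4x³ − 16x². Remainder: 14x² − 68x + 48.
Step 3: lead(14x² − 68x + 48) ÷ lead(D) = 14x² ÷ 2x = 7x. Subtract (7x)·D = 14x² − 56x. Remainder: −12x + 48.
Step 4: lead(−12x + 48) ÷ lead(D) = −12x ÷ 2x = −6. Subtract (−6)·D = −12x + 48. Remainder: 0.

R(x) = 0, so D(x) is a factor of P(x). yes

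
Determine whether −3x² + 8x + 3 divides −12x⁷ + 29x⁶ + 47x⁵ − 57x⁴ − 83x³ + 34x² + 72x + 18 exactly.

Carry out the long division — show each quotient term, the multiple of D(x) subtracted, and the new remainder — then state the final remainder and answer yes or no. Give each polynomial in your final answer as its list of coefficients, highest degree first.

R = [0], so D(x) is a factor of P(x). yes

Step 1: lead(−12x⁷ + 29x⁶ + 47x⁵ − 57x⁴ − 83x³ + 34x² + 72x + 18) ÷ lead(D) = −12x⁷ ÷ −3x² = 4x⁵. Subtract (4x⁵)·D = −12x⁷ + 32x⁶ + 12x⁵. Remainder: −3x⁶ + 35x⁵ − 57x⁴ − 83x³ + 34x² + 72x + 18.
Step 2: lead(−3x⁶ + 35x⁵ − 57x⁴ − 83x³ + 34x² + 72x + 18) ÷ lead(D) = −3x⁶ ÷ −3x² = x⁴. Subtract (x⁴)·D = −3x⁶ + 8x⁵ + 3x⁴. Remainder: 27x⁵ − 60x⁴ − 83x³ + 34x² + 72x + 18.
Step 3: lead(27x⁵ − 60x⁴ − 83x³ + 34x² + 72x + 18) ÷ lead(D) = 27x⁵ ÷ −3x² = −9x³. Subtract (−9x³)·D = 27x⁵ − 72x⁴ − 27x³. Remainder: 12x⁴ − 56x³ + 34x² + 72x + 18.
Step 4: lead(12x⁴ − 56x³ + 34x² + 72x + 18) ÷ lead(D) = 12x⁴ ÷ −3x² = −4x². Subtract (−4x²)·D = 12x⁴ − 32x³ − 12x². Remainder: −24x³ + 46x² + 72x + 18.
Step 5: lead(−24x³ + 46x² + 72x + 18) ÷ lead(D) = −24x³ ÷ −3x² = 8x. Subtract (8x)·D = −24x³ + 64x² + 24x. Remainder: −18x² + 48x + 18.
Step 6: lead(−18x² + 48x + 18) ÷ lead(D) = −18x² ÷ −3x² = 6. Subtract (6)·D = −18x² + 48x + 18. Remainder: 0.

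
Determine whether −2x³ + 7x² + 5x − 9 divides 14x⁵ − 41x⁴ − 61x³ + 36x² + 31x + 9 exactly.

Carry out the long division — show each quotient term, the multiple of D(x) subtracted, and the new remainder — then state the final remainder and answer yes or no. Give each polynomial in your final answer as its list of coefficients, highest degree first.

Step 1: lead(14x⁵ − 41x⁴ − 61x³ + 36x² + 31x + 9) ÷ lead(D) = 14x⁵ ÷ −2x³ = −7x². Subtract (−7x²)·D = 14x⁵ − 49x⁴ − 35x³ + 63x². Remainder: 8x⁴ − 26x³ − 27x² + 31x + 9.
Step 2: lead(8x⁴ − 26x³ − 27x² + 31x + 9) ÷ lead(D) = 8x⁴ ÷ −2x³ = −4x. Subtract (−4x)·D = 8x⁴ − 28x³ − 20x² + 36x. Remainder: 2x³ − 7x² − 5x + 9.
Step 3: lead(2x³ − 7x² − 5x + 9) ÷ lead(D) = 2x³ ÷ −2x³ = −1. Subtract (−1)·D = 2x³ − 7x² − 5x + 9. Remainder: 0.

R = [0], so D(x) is a factor of P(x). yes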